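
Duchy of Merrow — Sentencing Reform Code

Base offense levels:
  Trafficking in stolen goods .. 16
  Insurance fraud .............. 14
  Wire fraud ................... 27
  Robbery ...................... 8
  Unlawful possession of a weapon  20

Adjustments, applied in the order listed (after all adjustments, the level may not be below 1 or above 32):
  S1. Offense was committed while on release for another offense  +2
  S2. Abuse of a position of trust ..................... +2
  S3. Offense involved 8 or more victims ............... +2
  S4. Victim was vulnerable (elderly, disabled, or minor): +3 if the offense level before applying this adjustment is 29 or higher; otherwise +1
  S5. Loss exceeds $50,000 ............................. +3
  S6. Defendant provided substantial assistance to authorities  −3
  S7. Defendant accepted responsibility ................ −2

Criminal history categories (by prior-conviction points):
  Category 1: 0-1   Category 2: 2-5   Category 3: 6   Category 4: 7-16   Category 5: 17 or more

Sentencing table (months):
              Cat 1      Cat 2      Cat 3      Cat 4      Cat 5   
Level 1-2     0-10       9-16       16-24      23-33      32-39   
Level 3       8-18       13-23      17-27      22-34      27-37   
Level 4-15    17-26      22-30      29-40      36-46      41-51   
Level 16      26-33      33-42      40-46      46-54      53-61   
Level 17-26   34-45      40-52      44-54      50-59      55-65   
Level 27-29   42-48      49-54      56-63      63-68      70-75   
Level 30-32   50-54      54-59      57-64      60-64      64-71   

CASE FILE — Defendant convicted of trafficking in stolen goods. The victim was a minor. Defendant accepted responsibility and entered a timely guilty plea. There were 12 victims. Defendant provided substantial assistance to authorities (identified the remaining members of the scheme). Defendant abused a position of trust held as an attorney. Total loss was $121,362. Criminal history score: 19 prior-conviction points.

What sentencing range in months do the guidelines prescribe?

55-65 months

Base offense level for trafficking in stolen goods: 16.
S2 applies: 16 + 2 = 18.
S3 applies: 18 + 2 = 20.
S4 applies (level before this adjustment is 20 < 29, so +1): 20 + 1 = 21.
S5 applies: 21 + 3 = 24.
S6 applies: 24 − 3 = 21.
S7 applies: 21 − 2 = 19.
Final offense level: 19.
Criminal history: 19 prior points → Category 5 (17+).
Level 19 falls in the 17-26 band.
Grid: Level 17-26 × Category 5 = 55-65 months.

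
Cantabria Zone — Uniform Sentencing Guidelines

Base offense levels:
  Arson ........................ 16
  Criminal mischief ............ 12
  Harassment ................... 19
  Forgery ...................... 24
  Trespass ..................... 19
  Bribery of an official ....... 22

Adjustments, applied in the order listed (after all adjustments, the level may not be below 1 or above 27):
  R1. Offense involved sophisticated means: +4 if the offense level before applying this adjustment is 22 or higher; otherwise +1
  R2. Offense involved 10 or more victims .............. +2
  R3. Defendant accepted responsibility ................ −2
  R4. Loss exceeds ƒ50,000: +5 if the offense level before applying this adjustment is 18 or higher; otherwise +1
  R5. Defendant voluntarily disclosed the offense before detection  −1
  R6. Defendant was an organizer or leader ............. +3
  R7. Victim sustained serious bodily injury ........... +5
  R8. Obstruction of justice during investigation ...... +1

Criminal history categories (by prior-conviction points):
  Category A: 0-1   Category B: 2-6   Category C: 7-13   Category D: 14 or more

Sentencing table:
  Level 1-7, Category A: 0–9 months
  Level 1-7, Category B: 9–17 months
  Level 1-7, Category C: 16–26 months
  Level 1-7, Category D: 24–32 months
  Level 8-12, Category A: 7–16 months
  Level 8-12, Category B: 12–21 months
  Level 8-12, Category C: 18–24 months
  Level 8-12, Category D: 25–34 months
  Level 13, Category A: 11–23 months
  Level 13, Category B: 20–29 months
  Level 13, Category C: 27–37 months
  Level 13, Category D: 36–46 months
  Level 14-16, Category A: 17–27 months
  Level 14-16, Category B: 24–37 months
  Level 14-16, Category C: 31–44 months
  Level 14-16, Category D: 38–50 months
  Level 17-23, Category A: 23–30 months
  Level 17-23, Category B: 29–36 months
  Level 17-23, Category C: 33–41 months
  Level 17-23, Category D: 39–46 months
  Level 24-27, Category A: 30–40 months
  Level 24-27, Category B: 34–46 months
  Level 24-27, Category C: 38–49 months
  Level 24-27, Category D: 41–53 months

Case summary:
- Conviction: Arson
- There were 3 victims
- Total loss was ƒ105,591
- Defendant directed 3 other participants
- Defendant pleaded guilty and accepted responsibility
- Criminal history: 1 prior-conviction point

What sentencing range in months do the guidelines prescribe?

23-30 months

Base offense level for arson: 16.
R1 does not apply.
R3 applies: 16 − 2 = 14.
R4 applies (level before this adjustment is 14 < 18, so +1): 14 + 1 = 15.
R6 applies: 15 + 3 = 18.
Final offense level: 18.
Criminal history: 1 prior point → Category A (0-1).
Level 18 falls in the 17-23 band.
Grid: Level 17-23 × Category A = 23-30 months.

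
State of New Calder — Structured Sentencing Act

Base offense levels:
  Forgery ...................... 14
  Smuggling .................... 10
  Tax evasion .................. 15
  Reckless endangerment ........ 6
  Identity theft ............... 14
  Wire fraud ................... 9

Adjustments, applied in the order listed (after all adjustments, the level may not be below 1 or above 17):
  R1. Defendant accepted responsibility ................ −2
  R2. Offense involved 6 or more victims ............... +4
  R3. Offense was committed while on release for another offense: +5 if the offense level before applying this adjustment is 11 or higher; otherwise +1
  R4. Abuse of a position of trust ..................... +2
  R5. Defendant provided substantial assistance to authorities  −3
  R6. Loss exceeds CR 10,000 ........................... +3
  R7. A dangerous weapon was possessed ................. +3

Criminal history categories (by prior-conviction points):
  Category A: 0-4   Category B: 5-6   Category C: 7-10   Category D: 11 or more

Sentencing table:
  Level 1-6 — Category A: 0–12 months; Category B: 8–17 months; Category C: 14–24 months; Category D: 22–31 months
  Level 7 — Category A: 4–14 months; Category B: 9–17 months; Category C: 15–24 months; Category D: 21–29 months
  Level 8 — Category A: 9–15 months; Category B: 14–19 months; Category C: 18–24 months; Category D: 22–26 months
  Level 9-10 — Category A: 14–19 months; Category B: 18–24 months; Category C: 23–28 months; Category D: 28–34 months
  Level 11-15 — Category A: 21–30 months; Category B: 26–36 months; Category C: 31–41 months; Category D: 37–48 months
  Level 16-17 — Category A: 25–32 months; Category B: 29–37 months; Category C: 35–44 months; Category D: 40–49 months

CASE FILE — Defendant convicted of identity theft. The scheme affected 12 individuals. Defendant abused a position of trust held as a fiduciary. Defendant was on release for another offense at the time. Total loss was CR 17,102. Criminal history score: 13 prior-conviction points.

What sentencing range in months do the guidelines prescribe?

Base offense level for identity theft: 14.
R1 does not apply.
R2 applies: 14 + 4 = 18.
R3 applies (level before this adjustment is 18 ≥ 11, so +5): 18 + 5 = 23.
R4 applies: 23 + 2 = 25.
R6 applies: 25 + 3 = 28.
Level 28 exceeds the maximum of 17; capped at 17.
Final offense level: 17.
Criminal history: 13 prior points → Category D (11+).
Level 17 falls in the 16-17 band.
Grid: Level 16-17 × Category D = 40-49 months.

40-49 months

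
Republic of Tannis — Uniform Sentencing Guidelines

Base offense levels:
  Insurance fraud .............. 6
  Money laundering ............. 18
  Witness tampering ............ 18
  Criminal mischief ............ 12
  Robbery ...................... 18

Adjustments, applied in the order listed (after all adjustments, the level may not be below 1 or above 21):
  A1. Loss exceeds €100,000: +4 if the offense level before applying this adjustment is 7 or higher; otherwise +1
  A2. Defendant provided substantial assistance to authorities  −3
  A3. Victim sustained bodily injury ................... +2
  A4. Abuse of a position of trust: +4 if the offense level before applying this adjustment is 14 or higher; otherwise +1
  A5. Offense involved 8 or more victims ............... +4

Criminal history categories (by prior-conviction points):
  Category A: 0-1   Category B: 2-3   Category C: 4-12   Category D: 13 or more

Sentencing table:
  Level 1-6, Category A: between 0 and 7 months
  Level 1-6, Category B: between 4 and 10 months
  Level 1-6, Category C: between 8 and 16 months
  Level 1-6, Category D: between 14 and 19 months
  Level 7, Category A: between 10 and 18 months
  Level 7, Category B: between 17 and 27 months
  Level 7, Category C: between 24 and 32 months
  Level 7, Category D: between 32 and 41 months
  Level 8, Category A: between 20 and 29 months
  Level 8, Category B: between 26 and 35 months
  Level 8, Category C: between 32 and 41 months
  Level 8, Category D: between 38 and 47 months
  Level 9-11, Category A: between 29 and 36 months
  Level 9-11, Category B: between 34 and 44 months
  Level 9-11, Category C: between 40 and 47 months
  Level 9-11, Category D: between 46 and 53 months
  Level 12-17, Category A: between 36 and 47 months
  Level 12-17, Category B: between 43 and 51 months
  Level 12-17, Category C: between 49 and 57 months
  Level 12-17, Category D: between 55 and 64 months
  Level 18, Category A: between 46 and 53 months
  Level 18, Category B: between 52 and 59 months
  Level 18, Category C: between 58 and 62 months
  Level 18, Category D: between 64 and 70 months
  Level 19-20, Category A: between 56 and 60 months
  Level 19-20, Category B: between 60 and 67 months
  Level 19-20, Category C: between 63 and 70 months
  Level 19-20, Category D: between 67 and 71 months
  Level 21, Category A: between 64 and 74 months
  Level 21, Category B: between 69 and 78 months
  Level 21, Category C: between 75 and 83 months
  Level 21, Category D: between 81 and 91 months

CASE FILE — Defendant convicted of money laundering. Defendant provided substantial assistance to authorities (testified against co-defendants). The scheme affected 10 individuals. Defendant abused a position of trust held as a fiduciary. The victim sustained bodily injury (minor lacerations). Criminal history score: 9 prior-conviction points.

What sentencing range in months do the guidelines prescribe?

Base offense level for money laundering: 18.
A1 does not apply.
A2 applies: 18 − 3 = 15.
A3 applies: 15 + 2 = 17.
A4 applies (level before this adjustment is 17 ≥ 14, so +4): 17 + 4 = 21.
A5 applies: 21 + 4 = 25.
Level 25 exceeds the maximum of 21; capped at 21.
Final offense level: 21.
Criminal history: 9 prior points → Category C (4-12).
Level 21 falls in the 21 band.
Grid: Level 21 × Category C = 75-83 months.

75-83 months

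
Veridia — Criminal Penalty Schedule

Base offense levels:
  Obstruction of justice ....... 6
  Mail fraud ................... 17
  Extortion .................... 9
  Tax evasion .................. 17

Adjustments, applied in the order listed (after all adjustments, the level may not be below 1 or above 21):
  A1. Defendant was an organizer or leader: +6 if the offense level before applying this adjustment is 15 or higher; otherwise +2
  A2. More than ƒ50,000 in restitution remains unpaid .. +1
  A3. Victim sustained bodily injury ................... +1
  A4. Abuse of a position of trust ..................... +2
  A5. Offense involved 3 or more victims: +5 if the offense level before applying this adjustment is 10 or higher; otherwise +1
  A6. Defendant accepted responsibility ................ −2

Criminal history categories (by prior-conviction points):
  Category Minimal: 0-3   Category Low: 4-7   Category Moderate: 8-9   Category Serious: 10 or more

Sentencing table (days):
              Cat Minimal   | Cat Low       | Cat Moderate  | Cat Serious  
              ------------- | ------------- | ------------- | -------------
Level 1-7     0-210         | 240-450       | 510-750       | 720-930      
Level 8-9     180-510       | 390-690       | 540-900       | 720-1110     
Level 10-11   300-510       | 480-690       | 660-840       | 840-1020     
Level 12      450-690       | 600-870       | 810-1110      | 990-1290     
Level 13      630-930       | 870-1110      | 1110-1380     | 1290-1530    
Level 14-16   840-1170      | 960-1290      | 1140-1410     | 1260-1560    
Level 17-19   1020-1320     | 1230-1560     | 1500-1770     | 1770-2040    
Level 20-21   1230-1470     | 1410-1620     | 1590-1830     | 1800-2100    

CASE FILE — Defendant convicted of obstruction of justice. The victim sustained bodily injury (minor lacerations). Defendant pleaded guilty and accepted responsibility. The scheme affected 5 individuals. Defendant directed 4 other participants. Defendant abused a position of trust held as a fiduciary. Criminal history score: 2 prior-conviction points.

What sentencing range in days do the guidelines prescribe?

Base offense level for obstruction of justice: 6.
A1 applies (level before this adjustment is 6 < 15, so +2): 6 + 2 = 8.
A3 applies: 8 + 1 = 9.
A4 applies: 9 + 2 = 11.
A5 applies (level before this adjustment is 11 ≥ 10, so +5): 11 + 5 = 16.
A6 applies: 16 − 2 = 14.
Final offense level: 14.
Criminal history: 2 prior points → Category Minimal (0-3).
Level 14 falls in the 14-16 band.
Grid: Level 14-16 × Category Minimal = 840-1170 days.

840-1170 days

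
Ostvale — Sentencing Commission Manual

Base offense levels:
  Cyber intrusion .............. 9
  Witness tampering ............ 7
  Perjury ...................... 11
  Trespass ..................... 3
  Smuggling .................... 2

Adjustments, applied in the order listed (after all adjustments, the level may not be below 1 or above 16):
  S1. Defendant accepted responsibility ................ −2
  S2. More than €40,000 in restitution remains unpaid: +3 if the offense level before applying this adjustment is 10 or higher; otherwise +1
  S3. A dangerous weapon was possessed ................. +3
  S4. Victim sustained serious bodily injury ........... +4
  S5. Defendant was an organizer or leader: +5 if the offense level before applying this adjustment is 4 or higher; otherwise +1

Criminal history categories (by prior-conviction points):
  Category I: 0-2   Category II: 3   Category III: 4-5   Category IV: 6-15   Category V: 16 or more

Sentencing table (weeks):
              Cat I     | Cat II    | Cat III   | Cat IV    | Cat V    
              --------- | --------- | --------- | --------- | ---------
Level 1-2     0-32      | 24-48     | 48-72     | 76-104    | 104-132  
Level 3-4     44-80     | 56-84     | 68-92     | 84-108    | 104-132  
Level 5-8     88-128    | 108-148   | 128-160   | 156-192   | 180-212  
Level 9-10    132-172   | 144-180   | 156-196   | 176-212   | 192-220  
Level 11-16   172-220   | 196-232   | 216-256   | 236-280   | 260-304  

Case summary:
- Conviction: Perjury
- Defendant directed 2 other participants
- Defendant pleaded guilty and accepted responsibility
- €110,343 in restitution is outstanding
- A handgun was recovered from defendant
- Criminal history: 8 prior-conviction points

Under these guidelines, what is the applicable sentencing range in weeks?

Base offense level for perjury: 11.
S1 applies: 11 − 2 = 9.
S2 applies (level before this adjustment is 9 < 10, so +1): 9 + 1 = 10.
S3 applies: 10 + 3 = 13.
S5 applies (level before this adjustment is 13 ≥ 4, so +5): 13 + 5 = 18.
Level 18 exceeds the maximum of 16; capped at 16.
Final offense level: 16.
Criminal history: 8 prior points → Category IV (6-15).
Level 16 falls in the 11-16 band.
Grid: Level 11-16 × Category IV = 236-280 weeks.

236-280 weeks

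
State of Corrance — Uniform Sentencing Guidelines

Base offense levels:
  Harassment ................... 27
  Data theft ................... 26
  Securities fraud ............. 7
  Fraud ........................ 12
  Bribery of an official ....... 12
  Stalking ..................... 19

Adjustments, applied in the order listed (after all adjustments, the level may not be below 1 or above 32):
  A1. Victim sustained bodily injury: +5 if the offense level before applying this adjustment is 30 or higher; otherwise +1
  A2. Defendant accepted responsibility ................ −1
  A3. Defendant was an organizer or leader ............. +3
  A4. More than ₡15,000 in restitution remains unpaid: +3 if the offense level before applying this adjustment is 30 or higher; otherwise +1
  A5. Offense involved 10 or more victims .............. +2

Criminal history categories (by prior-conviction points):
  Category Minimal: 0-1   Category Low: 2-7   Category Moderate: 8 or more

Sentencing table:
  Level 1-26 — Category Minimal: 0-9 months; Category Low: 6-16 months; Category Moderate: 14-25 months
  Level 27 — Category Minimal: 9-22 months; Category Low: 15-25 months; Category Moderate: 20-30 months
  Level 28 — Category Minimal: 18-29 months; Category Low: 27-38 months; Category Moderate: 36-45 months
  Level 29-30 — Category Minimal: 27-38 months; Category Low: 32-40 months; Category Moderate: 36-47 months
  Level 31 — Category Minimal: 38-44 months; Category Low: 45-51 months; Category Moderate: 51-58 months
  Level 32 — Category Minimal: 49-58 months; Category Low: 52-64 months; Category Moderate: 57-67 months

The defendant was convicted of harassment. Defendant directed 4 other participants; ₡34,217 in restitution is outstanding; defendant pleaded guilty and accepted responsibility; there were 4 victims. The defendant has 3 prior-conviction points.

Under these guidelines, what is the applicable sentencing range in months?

Base offense level for harassment: 27.
A2 applies: 27 − 1 = 26.
A3 applies: 26 + 3 = 29.
A4 applies (level before this adjustment is 29 < 30, so +1): 29 + 1 = 30.
A5 does not apply.
Final offense level: 30.
Criminal history: 3 prior points → Category Low (2-7).
Level 30 falls in the 29-30 band.
Grid: Level 29-30 × Category Low = 32-40 months.

32-40 months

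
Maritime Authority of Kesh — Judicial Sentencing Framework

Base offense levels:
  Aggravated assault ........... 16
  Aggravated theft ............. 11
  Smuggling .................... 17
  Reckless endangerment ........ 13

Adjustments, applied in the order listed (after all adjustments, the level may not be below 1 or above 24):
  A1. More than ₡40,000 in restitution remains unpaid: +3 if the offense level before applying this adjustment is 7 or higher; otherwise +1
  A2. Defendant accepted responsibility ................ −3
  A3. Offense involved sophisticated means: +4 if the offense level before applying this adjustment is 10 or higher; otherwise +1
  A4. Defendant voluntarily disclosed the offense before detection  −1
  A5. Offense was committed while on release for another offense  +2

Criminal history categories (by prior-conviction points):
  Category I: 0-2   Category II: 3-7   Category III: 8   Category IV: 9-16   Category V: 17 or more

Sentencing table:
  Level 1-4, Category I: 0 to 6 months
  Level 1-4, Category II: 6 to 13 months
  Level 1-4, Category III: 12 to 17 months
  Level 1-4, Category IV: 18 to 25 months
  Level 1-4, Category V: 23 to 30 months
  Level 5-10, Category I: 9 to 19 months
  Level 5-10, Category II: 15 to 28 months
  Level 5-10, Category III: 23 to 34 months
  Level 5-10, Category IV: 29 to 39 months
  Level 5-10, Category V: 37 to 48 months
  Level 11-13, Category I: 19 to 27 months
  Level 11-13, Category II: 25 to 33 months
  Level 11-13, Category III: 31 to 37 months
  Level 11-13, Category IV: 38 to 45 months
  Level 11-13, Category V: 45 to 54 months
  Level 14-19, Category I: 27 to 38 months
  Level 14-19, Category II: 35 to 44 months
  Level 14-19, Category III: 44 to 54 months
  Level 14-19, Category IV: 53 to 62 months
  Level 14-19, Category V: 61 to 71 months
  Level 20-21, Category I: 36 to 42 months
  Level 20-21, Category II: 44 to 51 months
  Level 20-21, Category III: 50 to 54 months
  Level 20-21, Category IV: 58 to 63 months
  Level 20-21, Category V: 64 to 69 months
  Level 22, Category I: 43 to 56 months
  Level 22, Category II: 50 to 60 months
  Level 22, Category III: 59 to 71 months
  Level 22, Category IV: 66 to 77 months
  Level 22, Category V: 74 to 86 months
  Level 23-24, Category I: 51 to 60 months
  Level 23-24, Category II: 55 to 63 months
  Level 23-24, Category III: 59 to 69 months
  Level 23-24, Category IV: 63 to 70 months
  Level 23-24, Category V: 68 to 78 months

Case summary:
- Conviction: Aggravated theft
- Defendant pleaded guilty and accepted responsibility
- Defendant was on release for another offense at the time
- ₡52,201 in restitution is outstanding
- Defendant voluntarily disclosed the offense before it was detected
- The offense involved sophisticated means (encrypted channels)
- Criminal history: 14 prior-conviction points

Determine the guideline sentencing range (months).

Base offense level for aggravated theft: 11.
A1 applies (level before this adjustment is 11 ≥ 7, so +3): 11 + 3 = 14.
A2 applies: 14 − 3 = 11.
A3 applies (level before this adjustment is 11 ≥ 10, so +4): 11 + 4 = 15.
A4 applies: 15 − 1 = 14.
A5 applies: 14 + 2 = 16.
Final offense level: 16.
Criminal history: 14 prior points → Category IV (9-16).
Level 16 falls in the 14-19 band.
Grid: Level 14-19 × Category IV = 53-62 months.

53-62 months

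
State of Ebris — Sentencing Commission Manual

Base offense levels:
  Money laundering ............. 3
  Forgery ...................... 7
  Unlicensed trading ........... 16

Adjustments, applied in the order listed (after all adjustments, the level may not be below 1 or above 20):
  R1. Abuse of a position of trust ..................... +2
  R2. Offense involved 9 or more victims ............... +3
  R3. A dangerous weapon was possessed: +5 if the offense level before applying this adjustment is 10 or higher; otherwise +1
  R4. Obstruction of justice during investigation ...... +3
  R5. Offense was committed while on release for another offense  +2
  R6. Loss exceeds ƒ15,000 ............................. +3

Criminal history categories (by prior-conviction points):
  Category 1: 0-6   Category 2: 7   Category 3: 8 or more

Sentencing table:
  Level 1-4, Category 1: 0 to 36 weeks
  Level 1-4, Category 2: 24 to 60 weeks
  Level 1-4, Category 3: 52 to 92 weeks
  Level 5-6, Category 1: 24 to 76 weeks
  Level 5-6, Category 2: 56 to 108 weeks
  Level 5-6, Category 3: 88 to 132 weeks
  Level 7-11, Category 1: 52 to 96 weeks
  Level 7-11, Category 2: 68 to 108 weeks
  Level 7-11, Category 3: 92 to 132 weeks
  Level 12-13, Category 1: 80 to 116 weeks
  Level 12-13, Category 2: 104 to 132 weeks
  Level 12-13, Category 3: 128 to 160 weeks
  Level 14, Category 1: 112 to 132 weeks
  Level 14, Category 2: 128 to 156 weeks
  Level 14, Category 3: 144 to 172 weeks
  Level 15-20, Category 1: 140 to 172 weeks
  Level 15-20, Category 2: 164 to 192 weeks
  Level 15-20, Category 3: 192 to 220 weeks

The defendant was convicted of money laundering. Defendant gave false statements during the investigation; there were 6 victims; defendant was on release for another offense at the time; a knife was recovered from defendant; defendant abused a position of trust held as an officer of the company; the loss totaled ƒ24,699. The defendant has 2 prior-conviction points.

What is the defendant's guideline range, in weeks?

Base offense level for money laundering: 3.
R1 applies: 3 + 2 = 5.
R2 does not apply.
R3 applies (level before this adjustment is 5 < 10, so +1): 5 + 1 = 6.
R4 applies: 6 + 3 = 9.
R5 applies: 9 + 2 = 11.
R6 applies: 11 + 3 = 14.
Final offense level: 14.
Criminal history: 2 prior points → Category 1 (0-6).
Level 14 falls in the 14 band.
Grid: Level 14 × Category 1 = 112-132 weeks.

112-132 weeks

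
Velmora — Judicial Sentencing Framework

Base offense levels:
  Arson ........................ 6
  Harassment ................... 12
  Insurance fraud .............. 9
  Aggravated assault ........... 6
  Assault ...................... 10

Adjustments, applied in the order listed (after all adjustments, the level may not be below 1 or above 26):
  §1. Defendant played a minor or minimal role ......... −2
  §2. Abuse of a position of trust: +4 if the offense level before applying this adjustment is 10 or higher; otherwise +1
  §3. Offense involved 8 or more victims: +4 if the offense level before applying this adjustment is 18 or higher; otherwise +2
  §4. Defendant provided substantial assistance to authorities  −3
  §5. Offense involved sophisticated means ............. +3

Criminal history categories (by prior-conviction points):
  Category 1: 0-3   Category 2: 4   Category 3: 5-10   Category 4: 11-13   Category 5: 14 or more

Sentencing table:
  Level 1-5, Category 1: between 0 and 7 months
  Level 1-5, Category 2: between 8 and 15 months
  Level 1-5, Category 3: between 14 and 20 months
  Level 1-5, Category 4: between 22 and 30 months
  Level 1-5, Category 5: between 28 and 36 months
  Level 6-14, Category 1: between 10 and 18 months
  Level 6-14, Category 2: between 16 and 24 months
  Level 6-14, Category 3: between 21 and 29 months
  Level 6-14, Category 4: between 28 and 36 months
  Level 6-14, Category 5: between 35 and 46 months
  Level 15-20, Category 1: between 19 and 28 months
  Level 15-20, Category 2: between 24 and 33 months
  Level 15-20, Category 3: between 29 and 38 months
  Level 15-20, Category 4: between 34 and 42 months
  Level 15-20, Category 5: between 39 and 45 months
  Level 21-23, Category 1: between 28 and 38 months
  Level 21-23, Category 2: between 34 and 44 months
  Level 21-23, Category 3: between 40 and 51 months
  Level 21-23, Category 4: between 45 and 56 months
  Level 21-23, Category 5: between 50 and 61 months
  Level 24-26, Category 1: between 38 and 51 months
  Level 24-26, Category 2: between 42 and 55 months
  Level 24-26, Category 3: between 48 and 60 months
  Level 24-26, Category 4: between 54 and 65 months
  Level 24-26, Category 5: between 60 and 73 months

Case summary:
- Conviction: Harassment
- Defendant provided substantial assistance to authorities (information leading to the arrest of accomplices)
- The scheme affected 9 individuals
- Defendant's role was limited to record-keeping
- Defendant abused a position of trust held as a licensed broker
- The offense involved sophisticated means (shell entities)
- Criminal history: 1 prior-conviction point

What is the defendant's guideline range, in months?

Base offense level for harassment: 12.
§1 applies: 12 − 2 = 10.
§2 applies (level before this adjustment is 10 ≥ 10, so +4): 10 + 4 = 14.
§3 applies (level before this adjustment is 14 < 18, so +2): 14 + 2 = 16.
§4 applies: 16 − 3 = 13.
§5 applies: 13 + 3 = 16.
Final offense level: 16.
Criminal history: 1 prior point → Category 1 (0-3).
Level 16 falls in the 15-20 band.
Grid: Level 15-20 × Category 1 = 19-28 months.

19-28 months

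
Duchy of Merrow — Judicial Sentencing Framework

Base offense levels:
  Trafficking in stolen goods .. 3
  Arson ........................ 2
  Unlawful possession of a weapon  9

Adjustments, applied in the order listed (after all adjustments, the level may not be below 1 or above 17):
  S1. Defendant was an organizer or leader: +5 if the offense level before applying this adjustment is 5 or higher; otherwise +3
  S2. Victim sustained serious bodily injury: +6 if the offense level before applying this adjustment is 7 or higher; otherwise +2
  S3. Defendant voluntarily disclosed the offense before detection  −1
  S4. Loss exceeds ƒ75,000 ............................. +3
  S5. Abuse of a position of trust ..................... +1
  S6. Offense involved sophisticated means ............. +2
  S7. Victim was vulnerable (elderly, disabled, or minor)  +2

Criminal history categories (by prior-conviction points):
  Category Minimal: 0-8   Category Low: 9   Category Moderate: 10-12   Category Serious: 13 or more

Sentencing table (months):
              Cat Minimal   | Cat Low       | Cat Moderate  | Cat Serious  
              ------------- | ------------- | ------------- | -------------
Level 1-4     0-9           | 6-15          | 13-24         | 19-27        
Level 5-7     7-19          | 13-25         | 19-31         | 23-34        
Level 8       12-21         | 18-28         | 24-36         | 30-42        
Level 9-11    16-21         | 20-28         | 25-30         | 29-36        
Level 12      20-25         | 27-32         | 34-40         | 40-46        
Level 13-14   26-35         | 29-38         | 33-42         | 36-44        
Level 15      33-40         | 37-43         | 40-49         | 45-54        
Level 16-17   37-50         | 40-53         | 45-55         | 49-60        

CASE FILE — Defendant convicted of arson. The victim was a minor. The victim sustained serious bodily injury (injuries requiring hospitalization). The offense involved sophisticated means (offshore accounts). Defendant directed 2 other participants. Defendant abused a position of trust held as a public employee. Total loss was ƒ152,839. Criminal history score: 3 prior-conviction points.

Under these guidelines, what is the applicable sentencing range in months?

33-40 months

Base offense level for arson: 2.
S1 applies (level before this adjustment is 2 < 5, so +3): 2 + 3 = 5.
S2 applies (level before this adjustment is 5 < 7, so +2): 5 + 2 = 7.
S4 applies: 7 + 3 = 10.
S5 applies: 10 + 1 = 11.
S6 applies: 11 + 2 = 13.
S7 applies: 13 + 2 = 15.
Final offense level: 15.
Criminal history: 3 prior points → Category Minimal (0-8).
Level 15 falls in the 15 band.
Grid: Level 15 × Category Minimal = 33-40 months.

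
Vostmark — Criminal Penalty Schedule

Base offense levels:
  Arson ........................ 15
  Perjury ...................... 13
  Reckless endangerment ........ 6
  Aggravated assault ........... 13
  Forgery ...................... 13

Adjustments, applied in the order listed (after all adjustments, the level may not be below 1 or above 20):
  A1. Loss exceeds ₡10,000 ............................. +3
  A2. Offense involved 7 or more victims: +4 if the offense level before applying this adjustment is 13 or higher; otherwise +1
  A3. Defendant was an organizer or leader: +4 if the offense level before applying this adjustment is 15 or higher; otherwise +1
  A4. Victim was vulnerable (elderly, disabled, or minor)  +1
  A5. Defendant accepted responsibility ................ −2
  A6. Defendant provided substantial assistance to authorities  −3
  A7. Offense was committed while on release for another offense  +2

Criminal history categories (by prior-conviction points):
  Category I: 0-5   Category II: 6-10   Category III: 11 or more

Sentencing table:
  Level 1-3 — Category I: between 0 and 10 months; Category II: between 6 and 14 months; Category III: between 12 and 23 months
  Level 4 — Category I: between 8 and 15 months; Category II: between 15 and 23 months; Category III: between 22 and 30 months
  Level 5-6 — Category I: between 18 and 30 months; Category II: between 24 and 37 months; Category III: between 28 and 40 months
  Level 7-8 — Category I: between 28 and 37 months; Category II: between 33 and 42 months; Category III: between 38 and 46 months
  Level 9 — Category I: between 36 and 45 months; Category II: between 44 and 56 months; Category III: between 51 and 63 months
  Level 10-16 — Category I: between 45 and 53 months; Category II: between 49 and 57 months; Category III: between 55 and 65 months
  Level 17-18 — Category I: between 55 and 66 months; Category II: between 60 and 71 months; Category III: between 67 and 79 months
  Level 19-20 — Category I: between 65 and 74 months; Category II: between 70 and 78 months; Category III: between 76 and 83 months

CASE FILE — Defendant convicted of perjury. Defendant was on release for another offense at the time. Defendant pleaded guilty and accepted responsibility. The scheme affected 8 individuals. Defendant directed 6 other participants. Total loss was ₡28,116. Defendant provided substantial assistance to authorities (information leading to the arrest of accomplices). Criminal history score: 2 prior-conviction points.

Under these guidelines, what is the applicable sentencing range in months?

Base offense level for perjury: 13.
A1 applies: 13 + 3 = 16.
A2 applies (level before this adjustment is 16 ≥ 13, so +4): 16 + 4 = 20.
A3 applies (level before this adjustment is 20 ≥ 15, so +4): 20 + 4 = 24.
A4 does not apply.
A5 applies: 24 − 2 = 22.
A6 applies: 22 − 3 = 19.
A7 applies: 19 + 2 = 21.
Level 21 exceeds the maximum of 20; capped at 20.
Final offense level: 20.
Criminal history: 2 prior points → Category I (0-5).
Level 20 falls in the 19-20 band.
Grid: Level 19-20 × Category I = 65-74 months.

65-74 months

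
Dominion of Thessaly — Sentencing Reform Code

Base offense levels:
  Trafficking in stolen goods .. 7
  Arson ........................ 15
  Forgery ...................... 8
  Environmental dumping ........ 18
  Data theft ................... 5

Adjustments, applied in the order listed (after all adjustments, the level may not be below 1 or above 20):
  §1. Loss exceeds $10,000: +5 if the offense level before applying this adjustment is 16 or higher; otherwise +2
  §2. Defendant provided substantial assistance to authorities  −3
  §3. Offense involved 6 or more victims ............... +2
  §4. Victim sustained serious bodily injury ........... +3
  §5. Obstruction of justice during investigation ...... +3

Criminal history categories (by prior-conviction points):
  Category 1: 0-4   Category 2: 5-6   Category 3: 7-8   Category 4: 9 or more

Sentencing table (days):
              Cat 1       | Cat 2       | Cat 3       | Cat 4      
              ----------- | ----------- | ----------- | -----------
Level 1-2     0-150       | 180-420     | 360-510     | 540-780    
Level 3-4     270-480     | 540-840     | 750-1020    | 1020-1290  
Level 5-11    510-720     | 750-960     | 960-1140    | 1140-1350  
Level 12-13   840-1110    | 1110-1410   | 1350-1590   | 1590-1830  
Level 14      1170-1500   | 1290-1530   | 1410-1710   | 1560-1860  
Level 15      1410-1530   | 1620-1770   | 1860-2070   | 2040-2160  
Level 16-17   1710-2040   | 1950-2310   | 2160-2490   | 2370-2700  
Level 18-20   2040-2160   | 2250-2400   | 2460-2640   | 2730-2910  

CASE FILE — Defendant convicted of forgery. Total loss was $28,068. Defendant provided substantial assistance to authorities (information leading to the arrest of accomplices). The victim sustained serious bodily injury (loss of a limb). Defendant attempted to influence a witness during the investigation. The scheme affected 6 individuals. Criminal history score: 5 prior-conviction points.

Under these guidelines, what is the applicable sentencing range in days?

1620-1770 days

Base offense level for forgery: 8.
§1 applies (level before this adjustment is 8 < 16, so +2): 8 + 2 = 10.
§2 applies: 10 − 3 = 7.
§3 applies: 7 + 2 = 9.
§4 applies: 9 + 3 = 12.
§5 applies: 12 + 3 = 15.
Final offense level: 15.
Criminal history: 5 prior points → Category 2 (5-6).
Level 15 falls in the 15 band.
Grid: Level 15 × Category 2 = 1620-1770 days.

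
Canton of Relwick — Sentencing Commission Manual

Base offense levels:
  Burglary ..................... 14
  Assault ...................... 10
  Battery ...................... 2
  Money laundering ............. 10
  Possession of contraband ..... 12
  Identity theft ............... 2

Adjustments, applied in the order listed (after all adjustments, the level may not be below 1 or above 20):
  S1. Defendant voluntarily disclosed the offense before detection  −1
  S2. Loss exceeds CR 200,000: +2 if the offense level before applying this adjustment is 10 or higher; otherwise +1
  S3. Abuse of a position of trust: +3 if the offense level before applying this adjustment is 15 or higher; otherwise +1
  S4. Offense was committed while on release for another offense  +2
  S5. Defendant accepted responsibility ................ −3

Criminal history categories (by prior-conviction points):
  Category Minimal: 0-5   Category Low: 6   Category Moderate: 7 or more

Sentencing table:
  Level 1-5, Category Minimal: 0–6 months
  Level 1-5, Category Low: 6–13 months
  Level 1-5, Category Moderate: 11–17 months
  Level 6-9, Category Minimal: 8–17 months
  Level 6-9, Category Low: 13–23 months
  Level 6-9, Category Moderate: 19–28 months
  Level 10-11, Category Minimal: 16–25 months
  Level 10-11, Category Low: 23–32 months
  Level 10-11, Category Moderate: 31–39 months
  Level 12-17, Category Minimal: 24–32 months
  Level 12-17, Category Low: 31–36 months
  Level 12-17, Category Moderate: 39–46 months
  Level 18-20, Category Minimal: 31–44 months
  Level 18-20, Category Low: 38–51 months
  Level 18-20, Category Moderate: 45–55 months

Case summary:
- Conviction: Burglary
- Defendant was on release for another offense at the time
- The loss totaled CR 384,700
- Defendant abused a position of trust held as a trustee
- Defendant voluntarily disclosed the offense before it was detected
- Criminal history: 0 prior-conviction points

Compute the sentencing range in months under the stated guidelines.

31-44 months

Base offense level for burglary: 14.
S1 applies: 14 − 1 = 13.
S2 applies (level before this adjustment is 13 ≥ 10, so +2): 13 + 2 = 15.
S3 applies (level before this adjustment is 15 ≥ 15, so +3): 15 + 3 = 18.
S4 applies: 18 + 2 = 20.
S5 does not apply.
Final offense level: 20.
Criminal history: 0 prior points → Category Minimal (0-5).
Level 20 falls in the 18-20 band.
Grid: Level 18-20 × Category Minimal = 31-44 months.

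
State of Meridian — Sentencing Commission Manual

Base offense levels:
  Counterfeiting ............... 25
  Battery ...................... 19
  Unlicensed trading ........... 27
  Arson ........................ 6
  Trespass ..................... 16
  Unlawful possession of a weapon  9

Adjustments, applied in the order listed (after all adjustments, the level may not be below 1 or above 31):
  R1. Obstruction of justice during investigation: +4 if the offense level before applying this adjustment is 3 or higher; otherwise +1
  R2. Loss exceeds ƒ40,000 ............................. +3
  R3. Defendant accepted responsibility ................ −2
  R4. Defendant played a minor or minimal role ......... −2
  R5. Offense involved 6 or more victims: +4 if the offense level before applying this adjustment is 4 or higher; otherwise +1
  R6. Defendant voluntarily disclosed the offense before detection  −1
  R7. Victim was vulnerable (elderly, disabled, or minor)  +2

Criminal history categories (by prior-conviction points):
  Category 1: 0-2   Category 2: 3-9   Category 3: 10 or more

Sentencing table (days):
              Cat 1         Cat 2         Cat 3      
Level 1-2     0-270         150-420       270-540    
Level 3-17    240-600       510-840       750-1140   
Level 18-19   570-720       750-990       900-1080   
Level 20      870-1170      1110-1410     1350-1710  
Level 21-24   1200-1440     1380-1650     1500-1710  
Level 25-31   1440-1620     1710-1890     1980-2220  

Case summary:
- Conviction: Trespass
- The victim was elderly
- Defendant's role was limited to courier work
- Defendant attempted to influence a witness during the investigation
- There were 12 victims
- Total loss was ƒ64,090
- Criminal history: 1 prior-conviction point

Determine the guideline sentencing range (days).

1440-1620 days

Base offense level for trespass: 16.
R1 applies (level before this adjustment is 16 ≥ 3, so +4): 16 + 4 = 20.
R2 applies: 20 + 3 = 23.
R3 does not apply.
R4 applies: 23 − 2 = 21.
R5 applies (level before this adjustment is 21 ≥ 4, so +4): 21 + 4 = 25.
R6 does not apply.
R7 applies: 25 + 2 = 27.
Final offense level: 27.
Criminal history: 1 prior point → Category 1 (0-2).
Level 27 falls in the 25-31 band.
Grid: Level 25-31 × Category 1 = 1440-1620 days.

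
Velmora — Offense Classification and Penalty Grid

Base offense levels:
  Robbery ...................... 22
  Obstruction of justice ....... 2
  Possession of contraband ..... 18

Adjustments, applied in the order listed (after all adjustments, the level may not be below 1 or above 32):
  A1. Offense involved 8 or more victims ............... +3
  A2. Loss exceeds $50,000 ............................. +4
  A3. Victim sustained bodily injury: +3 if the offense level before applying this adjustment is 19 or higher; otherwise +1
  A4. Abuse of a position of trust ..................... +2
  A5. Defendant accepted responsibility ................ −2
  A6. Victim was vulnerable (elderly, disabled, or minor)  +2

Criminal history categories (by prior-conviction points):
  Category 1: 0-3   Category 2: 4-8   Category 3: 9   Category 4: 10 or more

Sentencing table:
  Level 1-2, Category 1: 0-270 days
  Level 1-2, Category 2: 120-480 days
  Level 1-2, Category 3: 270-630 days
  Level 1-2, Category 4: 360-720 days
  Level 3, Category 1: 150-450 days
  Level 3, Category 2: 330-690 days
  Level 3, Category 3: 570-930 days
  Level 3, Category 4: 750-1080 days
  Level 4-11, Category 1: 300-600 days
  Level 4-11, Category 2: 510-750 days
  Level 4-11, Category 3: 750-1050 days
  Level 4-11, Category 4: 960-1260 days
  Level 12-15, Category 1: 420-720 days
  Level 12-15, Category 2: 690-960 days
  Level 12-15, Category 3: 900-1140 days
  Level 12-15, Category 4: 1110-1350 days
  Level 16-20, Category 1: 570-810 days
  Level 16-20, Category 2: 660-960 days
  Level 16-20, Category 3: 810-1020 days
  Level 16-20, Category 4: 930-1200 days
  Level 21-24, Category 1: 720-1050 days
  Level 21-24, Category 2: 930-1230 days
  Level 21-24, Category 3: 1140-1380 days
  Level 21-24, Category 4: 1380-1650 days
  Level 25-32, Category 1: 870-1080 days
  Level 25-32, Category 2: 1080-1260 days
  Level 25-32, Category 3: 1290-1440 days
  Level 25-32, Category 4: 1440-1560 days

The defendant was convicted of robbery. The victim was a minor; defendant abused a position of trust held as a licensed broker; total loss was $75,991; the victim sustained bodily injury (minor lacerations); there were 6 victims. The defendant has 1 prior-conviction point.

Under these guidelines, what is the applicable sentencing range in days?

870-1080 days

Base offense level for robbery: 22.
A1 does not apply.
A2 applies: 22 + 4 = 26.
A3 applies (level before this adjustment is 26 ≥ 19, so +3): 26 + 3 = 29.
A4 applies: 29 + 2 = 31.
A6 applies: 31 + 2 = 33.
Level 33 exceeds the maximum of 32; capped at 32.
Final offense level: 32.
Criminal history: 1 prior point → Category 1 (0-3).
Level 32 falls in the 25-32 band.
Grid: Level 25-32 × Category 1 = 870-1080 days.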